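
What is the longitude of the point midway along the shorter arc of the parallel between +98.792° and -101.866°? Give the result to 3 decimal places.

+178.463°

Signed shortest Δλ from +98.792° to -101.866° is +159.342°.
Midpoint longitude = +98.792° + (+159.342°)/2 = +98.792° + 79.671° = +178.463°.
(The naïve average (+98.792 + -101.866)/2 = -1.537° is on the wrong side of the globe.)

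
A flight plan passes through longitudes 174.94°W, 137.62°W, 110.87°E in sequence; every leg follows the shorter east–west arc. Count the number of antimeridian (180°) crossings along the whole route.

Leg 1: -174.94° → -137.62°, shortest Δλ = 37.32° (east) — does not cross 180°.
Leg 2: -137.62° → +110.87°, shortest Δλ = -111.51° (west) — crosses 180°.
Total crossings: 1.

1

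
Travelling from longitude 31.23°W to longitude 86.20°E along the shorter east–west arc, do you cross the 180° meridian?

Signed shortest Δλ = ((86.20 − -31.23 + 180) mod 360) − 180 = 117.43°.
Going east by 117.43° from -31.23° reaches +86.20° without touching 180°.

No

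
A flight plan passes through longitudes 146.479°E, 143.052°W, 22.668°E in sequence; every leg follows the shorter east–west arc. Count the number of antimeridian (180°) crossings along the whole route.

Leg 1: +146.479° → -143.052°, shortest Δλ = 70.469° (east) — crosses 180°.
Leg 2: -143.052° → +22.668°, shortest Δλ = 165.72° (east) — does not cross 180°.
Total crossings: 1.

1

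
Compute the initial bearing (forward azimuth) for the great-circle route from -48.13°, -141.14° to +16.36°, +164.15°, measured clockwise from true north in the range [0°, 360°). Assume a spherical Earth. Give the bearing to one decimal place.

Δλ = 164.15 − -141.14 = 305.29°; wrapped into (−180°, 180°]: -54.71°.
θ = atan2( sin Δλ · cos φ₂ , cos φ₁ · sin φ₂ − sin φ₁ · cos φ₂ · cos Δλ )
  = atan2(-0.78319, 0.60078) = -52.508° → normalised to [0°, 360°): 307.492°.

307.5°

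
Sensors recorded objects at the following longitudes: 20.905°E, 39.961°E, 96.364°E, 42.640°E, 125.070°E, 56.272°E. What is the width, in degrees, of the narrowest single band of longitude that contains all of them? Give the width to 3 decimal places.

Sort the longitudes: +20.905°, +39.961°, +42.640°, +56.272°, +96.364°, +125.070°.
Eastward gaps between consecutive values (wrapping around): 19.056°, 2.679°, 13.632°, 40.092°, 28.706°, 255.835°.
Largest gap = 255.835° ⇒ minimal covering band is its complement: 360° − 255.835° = 104.165°.
Band runs from +20.905° eastward to +125.070°.

104.165°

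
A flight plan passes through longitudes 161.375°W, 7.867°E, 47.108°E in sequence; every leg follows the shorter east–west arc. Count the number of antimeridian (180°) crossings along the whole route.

Leg 1: -161.375° → +7.867°, shortest Δλ = 169.242° (east) — does not cross 180°.
Leg 2: +7.867° → +47.108°, shortest Δλ = 39.241° (east) — does not cross 180°.
Total crossings: 0.

0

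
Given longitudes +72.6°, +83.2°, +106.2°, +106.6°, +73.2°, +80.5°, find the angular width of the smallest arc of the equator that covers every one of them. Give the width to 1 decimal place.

Sort the longitudes: +72.6°, +73.2°, +80.5°, +83.2°, +106.2°, +106.6°.
Eastward gaps between consecutive values (wrapping around): 0.6°, 7.3°, 2.7°, 23.0°, 0.4°, 326.0°.
Largest gap = 326.0° ⇒ minimal covering band is its complement: 360° − 326.0° = 34.0°.
Band runs from +72.6° eastward to +106.6°.

34.0°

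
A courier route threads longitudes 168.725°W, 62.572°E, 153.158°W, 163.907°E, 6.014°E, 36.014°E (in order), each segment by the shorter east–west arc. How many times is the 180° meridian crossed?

3

Leg 1: -168.725° → +62.572°, shortest Δλ = -128.703° (west) — crosses 180°.
Leg 2: +62.572° → -153.158°, shortest Δλ = 144.27° (east) — crosses 180°.
Leg 3: -153.158° → +163.907°, shortest Δλ = -42.935° (west) — crosses 180°.
Leg 4: +163.907° → +6.014°, shortest Δλ = -157.893° (west) — does not cross 180°.
Leg 5: +6.014° → +36.014°, shortest Δλ = 30.0° (east) — does not cross 180°.
Total crossings: 3.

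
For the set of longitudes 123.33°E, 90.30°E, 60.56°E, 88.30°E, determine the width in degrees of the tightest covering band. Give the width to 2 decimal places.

62.77°

Sort the longitudes: +60.56°, +88.30°, +90.30°, +123.33°.
Eastward gaps between consecutive values (wrapping around): 27.74°, 2.00°, 33.03°, 297.23°.
Largest gap = 297.23° ⇒ minimal covering band is its complement: 360° − 297.23° = 62.77°.
Band runs from +60.56° eastward to +123.33°.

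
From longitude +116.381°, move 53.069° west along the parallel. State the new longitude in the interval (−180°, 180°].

Start at +116.381°; shift −53.069° → +63.312°.
+63.312° already lies in (−180°, 180°].

+63.312°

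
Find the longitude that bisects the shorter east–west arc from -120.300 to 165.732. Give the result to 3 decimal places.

-157.284°

Signed shortest Δλ from -120.300° to +165.732° is -73.968°.
Midpoint longitude = -120.300° + (-73.968°)/2 = -120.300° − 36.984° = -157.284°.
(The naïve average (-120.300 + +165.732)/2 = 22.716° is on the wrong side of the globe.)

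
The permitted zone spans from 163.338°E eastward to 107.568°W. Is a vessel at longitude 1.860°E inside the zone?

Band width going east from +163.338° to -107.568°: ((-107.568 − 163.338) mod 360) = 89.094°.
Offset of +1.860° east of the west edge: ((1.860 − 163.338) mod 360) = 198.522°.
198.522° > 89.094° ⇒ outside.

No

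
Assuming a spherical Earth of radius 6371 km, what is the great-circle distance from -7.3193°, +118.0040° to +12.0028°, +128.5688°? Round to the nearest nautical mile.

Δλ = 128.5688 − 118.0040 = 10.5648°.
Δφ = 12.0028 − -7.3193 = 19.3221°.
a = sin²(Δφ/2) + cos φ₁ · cos φ₂ · sin²(Δλ/2) = 0.036386.
c = 2·atan2(√a, √(1−a)) = 0.38386 rad → d = 6371·c ≈ 2445.55 km ≈ 1320.49 nmi.

1320 nmi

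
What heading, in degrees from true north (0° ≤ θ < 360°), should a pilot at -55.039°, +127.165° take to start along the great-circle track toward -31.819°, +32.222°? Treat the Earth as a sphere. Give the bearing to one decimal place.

246.8°

Δλ = 32.222 − 127.165 = -94.943°.
θ = atan2( sin Δλ · cos φ₂ , cos φ₁ · sin φ₂ − sin φ₁ · cos φ₂ · cos Δλ )
  = atan2(-0.84656, -0.36212) = -113.159° → normalised to [0°, 360°): 246.841°.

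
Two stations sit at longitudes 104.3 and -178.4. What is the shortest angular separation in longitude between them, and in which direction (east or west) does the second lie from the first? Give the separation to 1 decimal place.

77.3° east

Raw difference: -178.4 − 104.3 = -282.7°.
Normalise into (−180°, 180°]: -282.7° + 360° = 77.3°.
Positive ⇒ the second point lies to the east; separation 77.3°.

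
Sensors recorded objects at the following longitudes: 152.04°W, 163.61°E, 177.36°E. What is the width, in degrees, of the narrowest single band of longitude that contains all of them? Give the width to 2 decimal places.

44.35°

Sort the longitudes: -152.04°, +163.61°, +177.36°.
Eastward gaps between consecutive values (wrapping around): 315.65°, 13.75°, 30.60°.
Largest gap = 315.65° ⇒ minimal covering band is its complement: 360° − 315.65° = 44.35°.
Band runs from +163.61° eastward to -152.04°, crossing the antimeridian.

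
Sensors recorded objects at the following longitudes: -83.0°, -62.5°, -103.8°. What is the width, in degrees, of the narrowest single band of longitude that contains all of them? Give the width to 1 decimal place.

Sort the longitudes: -103.8°, -83.0°, -62.5°.
Eastward gaps between consecutive values (wrapping around): 20.8°, 20.5°, 318.7°.
Largest gap = 318.7° ⇒ minimal covering band is its complement: 360° − 318.7° = 41.3°.
Band runs from -103.8° eastward to -62.5°.

41.3°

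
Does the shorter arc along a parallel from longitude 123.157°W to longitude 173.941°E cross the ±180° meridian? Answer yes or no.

Yes

Naïve |173.941 − -123.157| = 297.098° > 180°, so the shorter arc goes the other way round — across 180°.
Signed shortest Δλ = ((173.941 − -123.157 + 180) mod 360) − 180 = -62.902°.
Going west by 62.902° from -123.157° passes through 180° before reaching +173.941°.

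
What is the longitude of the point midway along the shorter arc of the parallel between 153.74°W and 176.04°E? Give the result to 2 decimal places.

Signed shortest Δλ from -153.74° to +176.04° is -30.22°.
Midpoint longitude = -153.74° + (-30.22°)/2 = -153.74° − 15.11° = -168.85°.
(The naïve average (-153.74 + +176.04)/2 = 11.15° is on the wrong side of the globe.)

168.85°W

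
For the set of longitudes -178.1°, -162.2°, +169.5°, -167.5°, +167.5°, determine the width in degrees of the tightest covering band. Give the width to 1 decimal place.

30.3°

Sort the longitudes: -178.1°, -167.5°, -162.2°, +167.5°, +169.5°.
Eastward gaps between consecutive values (wrapping around): 10.6°, 5.3°, 329.7°, 2.0°, 12.4°.
Largest gap = 329.7° ⇒ minimal covering band is its complement: 360° − 329.7° = 30.3°.
Band runs from +167.5° eastward to -162.2°, crossing the antimeridian.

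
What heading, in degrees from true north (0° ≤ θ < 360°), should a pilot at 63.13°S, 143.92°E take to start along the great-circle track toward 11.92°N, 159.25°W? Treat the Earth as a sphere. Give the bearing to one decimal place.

55.1°

Δλ = -159.25 − 143.92 = -303.17°; wrapped into (−180°, 180°]: 56.83°.
θ = atan2( sin Δλ · cos φ₂ , cos φ₁ · sin φ₂ − sin φ₁ · cos φ₂ · cos Δλ )
  = atan2(0.81900, 0.57088) = 55.122° → normalised to [0°, 360°): 55.122°.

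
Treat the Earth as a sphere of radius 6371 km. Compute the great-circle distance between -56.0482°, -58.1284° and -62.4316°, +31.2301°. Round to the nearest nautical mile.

2547 nmi

Δλ = 31.2301 − -58.1284 = 89.3585°.
Δφ = -62.4316 − -56.0482 = -6.3834°.
a = sin²(Δφ/2) + cos φ₁ · cos φ₂ · sin²(Δλ/2) = 0.130891.
c = 2·atan2(√a, √(1−a)) = 0.74037 rad → d = 6371·c ≈ 4716.90 km ≈ 2546.92 nmi.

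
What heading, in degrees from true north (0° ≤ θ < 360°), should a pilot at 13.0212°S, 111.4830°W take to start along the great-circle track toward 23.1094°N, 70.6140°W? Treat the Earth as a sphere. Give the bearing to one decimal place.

Δλ = -70.6140 − -111.4830 = 40.8690°.
θ = atan2( sin Δλ · cos φ₂ , cos φ₁ · sin φ₂ − sin φ₁ · cos φ₂ · cos Δλ )
  = atan2(0.60183, 0.53911) = 48.147° → normalised to [0°, 360°): 48.147°.

48.1°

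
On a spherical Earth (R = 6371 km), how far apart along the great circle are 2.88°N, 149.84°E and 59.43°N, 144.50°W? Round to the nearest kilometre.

Δλ = -144.50 − 149.84 = -294.34°; wrapped into (−180°, 180°]: 65.66°.
Δφ = 59.43 − 2.88 = 56.55°.
a = sin²(Δφ/2) + cos φ₁ · cos φ₂ · sin²(Δλ/2) = 0.373694.
c = 2·atan2(√a, √(1−a)) = 1.31542 rad → d = 6371·c ≈ 8380.53 km.

8381 km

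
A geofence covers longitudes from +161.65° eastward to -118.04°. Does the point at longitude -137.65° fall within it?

Band width going east from +161.65° to -118.04°: ((-118.04 − 161.65) mod 360) = 80.31°.
Offset of -137.65° east of the west edge: ((-137.65 − 161.65) mod 360) = 60.70°.
60.70° ≤ 80.31° ⇒ inside.

Yes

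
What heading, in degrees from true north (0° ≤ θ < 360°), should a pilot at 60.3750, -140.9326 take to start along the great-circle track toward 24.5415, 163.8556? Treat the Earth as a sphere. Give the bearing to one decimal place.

251.8°

Δλ = 163.8556 − -140.9326 = 304.7882°; wrapped into (−180°, 180°]: -55.2118°.
θ = atan2( sin Δλ · cos φ₂ , cos φ₁ · sin φ₂ − sin φ₁ · cos φ₂ · cos Δλ )
  = atan2(-0.74707, -0.24584) = -108.215° → normalised to [0°, 360°): 251.785°.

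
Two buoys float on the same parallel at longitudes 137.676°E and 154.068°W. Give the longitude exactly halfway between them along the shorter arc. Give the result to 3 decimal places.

171.804°E

Signed shortest Δλ from +137.676° to -154.068° is +68.256°.
Midpoint longitude = +137.676° + (+68.256°)/2 = +137.676° + 34.128° = +171.804°.
(The naïve average (+137.676 + -154.068)/2 = -8.196° is on the wrong side of the globe.)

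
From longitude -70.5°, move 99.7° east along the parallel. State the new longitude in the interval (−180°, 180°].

Start at -70.5°; shift +99.7° → +29.2°.
+29.2° already lies in (−180°, 180°].

+29.2°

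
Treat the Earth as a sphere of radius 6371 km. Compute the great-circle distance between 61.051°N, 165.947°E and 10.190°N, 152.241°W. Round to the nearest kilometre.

Δλ = -152.241 − 165.947 = -318.188°; wrapped into (−180°, 180°]: 41.812°.
Δφ = 10.190 − 61.051 = -50.861°.
a = sin²(Δφ/2) + cos φ₁ · cos φ₂ · sin²(Δλ/2) = 0.245058.
c = 2·atan2(√a, √(1−a)) = 1.03575 rad → d = 6371·c ≈ 6598.75 km.

6599 km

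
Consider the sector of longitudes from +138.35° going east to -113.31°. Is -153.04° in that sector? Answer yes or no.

Band width going east from +138.35° to -113.31°: ((-113.31 − 138.35) mod 360) = 108.34°.
Offset of -153.04° east of the west edge: ((-153.04 − 138.35) mod 360) = 68.61°.
68.61° ≤ 108.34° ⇒ inside.

Yes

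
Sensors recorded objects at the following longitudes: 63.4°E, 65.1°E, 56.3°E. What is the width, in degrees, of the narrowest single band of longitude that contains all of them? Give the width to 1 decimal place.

Sort the longitudes: +56.3°, +63.4°, +65.1°.
Eastward gaps between consecutive values (wrapping around): 7.1°, 1.7°, 351.2°.
Largest gap = 351.2° ⇒ minimal covering band is its complement: 360° − 351.2° = 8.8°.
Band runs from +56.3° eastward to +65.1°.

8.8°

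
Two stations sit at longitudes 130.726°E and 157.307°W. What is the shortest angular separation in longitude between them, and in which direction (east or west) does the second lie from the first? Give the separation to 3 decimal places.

71.967° east

Raw difference: -157.307 − 130.726 = -288.033°.
Normalise into (−180°, 180°]: -288.033° + 360° = 71.967°.
Positive ⇒ the second point lies to the east; separation 71.967°.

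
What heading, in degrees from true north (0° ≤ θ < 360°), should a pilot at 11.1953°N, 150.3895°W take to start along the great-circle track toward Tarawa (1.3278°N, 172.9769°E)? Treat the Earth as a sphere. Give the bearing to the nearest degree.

257°

Δλ = 172.9769 − -150.3895 = 323.3664°; wrapped into (−180°, 180°]: -36.6336°.
θ = atan2( sin Δλ · cos φ₂ , cos φ₁ · sin φ₂ − sin φ₁ · cos φ₂ · cos Δλ )
  = atan2(-0.59654, -0.13303) = -102.571° → normalised to [0°, 360°): 257.429°.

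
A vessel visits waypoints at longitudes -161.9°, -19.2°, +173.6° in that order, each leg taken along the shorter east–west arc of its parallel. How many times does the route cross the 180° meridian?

Leg 1: -161.9° → -19.2°, shortest Δλ = 142.7° (east) — does not cross 180°.
Leg 2: -19.2° → +173.6°, shortest Δλ = -167.2° (west) — crosses 180°.
Total crossings: 1.

1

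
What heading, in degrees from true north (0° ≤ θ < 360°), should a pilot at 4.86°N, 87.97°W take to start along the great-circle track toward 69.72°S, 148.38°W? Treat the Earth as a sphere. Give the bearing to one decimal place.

197.6°

Δλ = -148.38 − -87.97 = -60.41°.
θ = atan2( sin Δλ · cos φ₂ , cos φ₁ · sin φ₂ − sin φ₁ · cos φ₂ · cos Δλ )
  = atan2(-0.30140, -0.94914) = -162.382° → normalised to [0°, 360°): 197.618°.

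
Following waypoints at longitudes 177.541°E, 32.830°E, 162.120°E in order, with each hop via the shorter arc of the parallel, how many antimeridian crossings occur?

0

Leg 1: +177.541° → +32.830°, shortest Δλ = -144.711° (west) — does not cross 180°.
Leg 2: +32.830° → +162.120°, shortest Δλ = 129.29° (east) — does not cross 180°.
Total crossings: 0.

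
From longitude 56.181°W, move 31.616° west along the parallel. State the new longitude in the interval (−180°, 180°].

Start at -56.181°; shift −31.616° → -87.797°.
-87.797° already lies in (−180°, 180°].

87.797°W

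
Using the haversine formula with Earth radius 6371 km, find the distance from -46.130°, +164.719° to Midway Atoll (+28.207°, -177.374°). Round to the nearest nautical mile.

4568 nmi

Δλ = -177.374 − 164.719 = -342.093°; wrapped into (−180°, 180°]: 17.907°.
Δφ = 28.207 − -46.130 = 74.337°.
a = sin²(Δφ/2) + cos φ₁ · cos φ₂ · sin²(Δλ/2) = 0.379803.
c = 2·atan2(√a, √(1−a)) = 1.32803 rad → d = 6371·c ≈ 8460.85 km ≈ 4568.49 nmi.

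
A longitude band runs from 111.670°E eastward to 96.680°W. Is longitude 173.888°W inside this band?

Band width going east from +111.670° to -96.680°: ((-96.680 − 111.670) mod 360) = 151.650°.
Offset of -173.888° east of the west edge: ((-173.888 − 111.670) mod 360) = 74.442°.
74.442° ≤ 151.650° ⇒ inside.

Yes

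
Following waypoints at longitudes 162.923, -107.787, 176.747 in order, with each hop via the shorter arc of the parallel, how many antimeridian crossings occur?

2

Leg 1: +162.923° → -107.787°, shortest Δλ = 89.29° (east) — crosses 180°.
Leg 2: -107.787° → +176.747°, shortest Δλ = -75.466° (west) — crosses 180°.
Total crossings: 2.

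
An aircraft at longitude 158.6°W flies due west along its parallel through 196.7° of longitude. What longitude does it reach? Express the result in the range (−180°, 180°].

4.7°E

Start at -158.6°; shift −196.7° → -355.3°.
-355.3° lies outside (−180°, 180°]; add 360° → +4.7°.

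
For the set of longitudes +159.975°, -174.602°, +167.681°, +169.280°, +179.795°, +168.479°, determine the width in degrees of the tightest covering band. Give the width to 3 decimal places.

Sort the longitudes: -174.602°, +159.975°, +167.681°, +168.479°, +169.280°, +179.795°.
Eastward gaps between consecutive values (wrapping around): 334.577°, 7.706°, 0.798°, 0.801°, 10.515°, 5.603°.
Largest gap = 334.577° ⇒ minimal covering band is its complement: 360° − 334.577° = 25.423°.
Band runs from +159.975° eastward to -174.602°, crossing the antimeridian.

25.423°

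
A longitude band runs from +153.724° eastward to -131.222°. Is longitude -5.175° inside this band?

No

Band width going east from +153.724° to -131.222°: ((-131.222 − 153.724) mod 360) = 75.054°.
Offset of -5.175° east of the west edge: ((-5.175 − 153.724) mod 360) = 201.101°.
201.101° > 75.054° ⇒ outside.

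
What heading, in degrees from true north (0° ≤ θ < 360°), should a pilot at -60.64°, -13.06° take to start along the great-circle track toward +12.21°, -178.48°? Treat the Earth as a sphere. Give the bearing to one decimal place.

Δλ = -178.48 − -13.06 = -165.42°.
θ = atan2( sin Δλ · cos φ₂ , cos φ₁ · sin φ₂ − sin φ₁ · cos φ₂ · cos Δλ )
  = atan2(-0.24604, -0.72071) = -161.151° → normalised to [0°, 360°): 198.849°.

198.8°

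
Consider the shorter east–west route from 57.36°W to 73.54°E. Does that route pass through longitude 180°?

Signed shortest Δλ = ((73.54 − -57.36 + 180) mod 360) − 180 = 130.9°.
Going east by 130.9° from -57.36° reaches +73.54° without touching 180°.

No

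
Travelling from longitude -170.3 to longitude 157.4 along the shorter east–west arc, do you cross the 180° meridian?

Naïve |157.4 − -170.3| = 327.7° > 180°, so the shorter arc goes the other way round — across 180°.
Signed shortest Δλ = ((157.4 − -170.3 + 180) mod 360) − 180 = -32.3°.
Going west by 32.3° from -170.3° passes through 180° before reaching +157.4°.

Yes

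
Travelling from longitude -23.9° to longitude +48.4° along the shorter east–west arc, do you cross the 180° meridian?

Signed shortest Δλ = ((48.4 − -23.9 + 180) mod 360) − 180 = 72.3°.
Going east by 72.3° from -23.9° reaches +48.4° without touching 180°.

No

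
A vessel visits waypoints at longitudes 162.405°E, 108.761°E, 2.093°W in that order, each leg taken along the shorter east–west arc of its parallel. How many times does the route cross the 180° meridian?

Leg 1: +162.405° → +108.761°, shortest Δλ = -53.644° (west) — does not cross 180°.
Leg 2: +108.761° → -2.093°, shortest Δλ = -110.854° (west) — does not cross 180°.
Total crossings: 0.

0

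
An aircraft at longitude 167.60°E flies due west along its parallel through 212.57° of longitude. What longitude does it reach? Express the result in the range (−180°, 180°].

44.97°W

Start at +167.60°; shift −212.57° → -44.97°.
-44.97° already lies in (−180°, 180°].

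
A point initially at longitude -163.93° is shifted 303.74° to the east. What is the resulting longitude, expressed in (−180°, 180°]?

Start at -163.93°; shift +303.74° → +139.81°.
+139.81° already lies in (−180°, 180°].

+139.81°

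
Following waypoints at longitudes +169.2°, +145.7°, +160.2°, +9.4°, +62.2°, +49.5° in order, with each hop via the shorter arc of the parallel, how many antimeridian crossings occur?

0

Leg 1: +169.2° → +145.7°, shortest Δλ = -23.5° (west) — does not cross 180°.
Leg 2: +145.7° → +160.2°, shortest Δλ = 14.5° (east) — does not cross 180°.
Leg 3: +160.2° → +9.4°, shortest Δλ = -150.8° (west) — does not cross 180°.
Leg 4: +9.4° → +62.2°, shortest Δλ = 52.8° (east) — does not cross 180°.
Leg 5: +62.2° → +49.5°, shortest Δλ = -12.7° (west) — does not cross 180°.
Total crossings: 0.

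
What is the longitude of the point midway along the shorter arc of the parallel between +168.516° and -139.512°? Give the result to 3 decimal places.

-165.498°

Signed shortest Δλ from +168.516° to -139.512° is +51.972°.
Midpoint longitude = +168.516° + (+51.972°)/2 = +168.516° + 25.986° = +194.502°.
Normalise into (−180°, 180°]: -165.498°.
(The naïve average (+168.516 + -139.512)/2 = 14.502° is on the wrong side of the globe.)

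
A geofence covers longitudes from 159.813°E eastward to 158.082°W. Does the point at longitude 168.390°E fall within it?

Yes

Band width going east from +159.813° to -158.082°: ((-158.082 − 159.813) mod 360) = 42.105°.
Offset of +168.390° east of the west edge: ((168.390 − 159.813) mod 360) = 8.577°.
8.577° ≤ 42.105° ⇒ inside.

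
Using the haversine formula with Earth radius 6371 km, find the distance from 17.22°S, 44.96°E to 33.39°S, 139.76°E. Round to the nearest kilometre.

Δλ = 139.76 − 44.96 = 94.80°.
Δφ = -33.39 − -17.22 = -16.17°.
a = sin²(Δφ/2) + cos φ₁ · cos φ₂ · sin²(Δλ/2) = 0.451906.
c = 2·atan2(√a, √(1−a)) = 1.47446 rad → d = 6371·c ≈ 9393.78 km.

9394 km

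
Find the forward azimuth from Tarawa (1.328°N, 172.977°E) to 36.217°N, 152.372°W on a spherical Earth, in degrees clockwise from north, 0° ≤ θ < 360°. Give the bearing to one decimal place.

38.6°

Δλ = -152.372 − 172.977 = -325.349°; wrapped into (−180°, 180°]: 34.651°.
θ = atan2( sin Δλ · cos φ₂ , cos φ₁ · sin φ₂ − sin φ₁ · cos φ₂ · cos Δλ )
  = atan2(0.45872, 0.57530) = 38.567° → normalised to [0°, 360°): 38.567°.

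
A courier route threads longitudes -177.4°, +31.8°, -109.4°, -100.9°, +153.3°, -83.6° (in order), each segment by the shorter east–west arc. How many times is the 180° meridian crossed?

Leg 1: -177.4° → +31.8°, shortest Δλ = -150.8° (west) — crosses 180°.
Leg 2: +31.8° → -109.4°, shortest Δλ = -141.2° (west) — does not cross 180°.
Leg 3: -109.4° → -100.9°, shortest Δλ = 8.5° (east) — does not cross 180°.
Leg 4: -100.9° → +153.3°, shortest Δλ = -105.8° (west) — crosses 180°.
Leg 5: +153.3° → -83.6°, shortest Δλ = 123.1° (east) — crosses 180°.
Total crossings: 3.

3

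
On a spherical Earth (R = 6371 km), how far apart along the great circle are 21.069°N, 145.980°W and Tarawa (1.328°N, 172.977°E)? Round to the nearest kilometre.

Δλ = 172.977 − -145.980 = 318.957°; wrapped into (−180°, 180°]: -41.043°.
Δφ = 1.328 − 21.069 = -19.741°.
a = sin²(Δφ/2) + cos φ₁ · cos φ₂ · sin²(Δλ/2) = 0.144031.
c = 2·atan2(√a, √(1−a)) = 0.77854 rad → d = 6371·c ≈ 4960.09 km.

4960 km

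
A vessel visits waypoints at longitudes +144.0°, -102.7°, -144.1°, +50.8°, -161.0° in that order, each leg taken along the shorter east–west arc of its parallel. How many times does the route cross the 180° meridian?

3

Leg 1: +144.0° → -102.7°, shortest Δλ = 113.3° (east) — crosses 180°.
Leg 2: -102.7° → -144.1°, shortest Δλ = -41.4° (west) — does not cross 180°.
Leg 3: -144.1° → +50.8°, shortest Δλ = -165.1° (west) — crosses 180°.
Leg 4: +50.8° → -161.0°, shortest Δλ = 148.2° (east) — crosses 180°.
Total crossings: 3.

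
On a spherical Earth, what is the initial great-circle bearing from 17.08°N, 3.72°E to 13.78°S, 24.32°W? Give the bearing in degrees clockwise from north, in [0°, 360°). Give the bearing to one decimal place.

223.6°

Δλ = -24.32 − 3.72 = -28.04°.
θ = atan2( sin Δλ · cos φ₂ , cos φ₁ · sin φ₂ − sin φ₁ · cos φ₂ · cos Δλ )
  = atan2(-0.45656, -0.47946) = -136.402° → normalised to [0°, 360°): 223.598°.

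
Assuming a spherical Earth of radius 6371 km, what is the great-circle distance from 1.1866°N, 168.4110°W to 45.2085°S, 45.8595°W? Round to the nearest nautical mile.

Δλ = -45.8595 − -168.4110 = 122.5515°.
Δφ = -45.2085 − 1.1866 = -46.3951°.
a = sin²(Δφ/2) + cos φ₁ · cos φ₂ · sin²(Δλ/2) = 0.696846.
c = 2·atan2(√a, √(1−a)) = 1.97544 rad → d = 6371·c ≈ 12585.53 km ≈ 6795.64 nmi.

6796 nmi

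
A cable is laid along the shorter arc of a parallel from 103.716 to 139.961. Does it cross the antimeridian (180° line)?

No

Signed shortest Δλ = ((139.961 − 103.716 + 180) mod 360) − 180 = 36.245°.
Going east by 36.245° from +103.716° reaches +139.961° without touching 180°.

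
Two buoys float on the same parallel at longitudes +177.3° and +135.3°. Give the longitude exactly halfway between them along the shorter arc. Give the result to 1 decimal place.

Signed shortest Δλ from +177.3° to +135.3° is -42.0°.
Midpoint longitude = +177.3° + (-42.0°)/2 = +177.3° − 21.0° = +156.3°.

+156.3°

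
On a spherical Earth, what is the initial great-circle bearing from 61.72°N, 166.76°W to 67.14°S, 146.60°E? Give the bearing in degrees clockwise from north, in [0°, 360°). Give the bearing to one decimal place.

202.8°

Δλ = 146.60 − -166.76 = 313.36°; wrapped into (−180°, 180°]: -46.64°.
θ = atan2( sin Δλ · cos φ₂ , cos φ₁ · sin φ₂ − sin φ₁ · cos φ₂ · cos Δλ )
  = atan2(-0.28245, -0.67146) = -157.186° → normalised to [0°, 360°): 202.814°.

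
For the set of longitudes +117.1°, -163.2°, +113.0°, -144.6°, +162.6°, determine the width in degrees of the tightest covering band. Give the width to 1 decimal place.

Sort the longitudes: -163.2°, -144.6°, +113.0°, +117.1°, +162.6°.
Eastward gaps between consecutive values (wrapping around): 18.6°, 257.6°, 4.1°, 45.5°, 34.2°.
Largest gap = 257.6° ⇒ minimal covering band is its complement: 360° − 257.6° = 102.4°.
Band runs from +113.0° eastward to -144.6°, crossing the antimeridian.

102.4°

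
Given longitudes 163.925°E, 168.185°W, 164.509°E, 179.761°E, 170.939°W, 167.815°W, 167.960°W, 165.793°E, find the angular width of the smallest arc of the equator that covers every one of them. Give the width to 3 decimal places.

Sort the longitudes: -170.939°, -168.185°, -167.960°, -167.815°, +163.925°, +164.509°, +165.793°, +179.761°.
Eastward gaps between consecutive values (wrapping around): 2.754°, 0.225°, 0.145°, 331.740°, 0.584°, 1.284°, 13.968°, 9.300°.
Largest gap = 331.740° ⇒ minimal covering band is its complement: 360° − 331.740° = 28.260°.
Band runs from +163.925° eastward to -167.815°, crossing the antimeridian.

28.260°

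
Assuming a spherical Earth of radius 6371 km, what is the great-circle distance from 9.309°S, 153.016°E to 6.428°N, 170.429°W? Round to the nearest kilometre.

Δλ = -170.429 − 153.016 = -323.445°; wrapped into (−180°, 180°]: 36.555°.
Δφ = 6.428 − -9.309 = 15.737°.
a = sin²(Δφ/2) + cos φ₁ · cos φ₂ · sin²(Δλ/2) = 0.115193.
c = 2·atan2(√a, √(1−a)) = 0.69256 rad → d = 6371·c ≈ 4412.31 km.

4412 km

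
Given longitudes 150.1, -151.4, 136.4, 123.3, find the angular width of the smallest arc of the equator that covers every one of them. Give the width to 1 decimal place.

85.3°

Sort the longitudes: -151.4°, +123.3°, +136.4°, +150.1°.
Eastward gaps between consecutive values (wrapping around): 274.7°, 13.1°, 13.7°, 58.5°.
Largest gap = 274.7° ⇒ minimal covering band is its complement: 360° − 274.7° = 85.3°.
Band runs from +123.3° eastward to -151.4°, crossing the antimeridian.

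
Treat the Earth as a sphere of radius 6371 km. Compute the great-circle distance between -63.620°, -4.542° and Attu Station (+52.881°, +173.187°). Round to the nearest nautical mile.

Δλ = 173.187 − -4.542 = 177.729°.
Δφ = 52.881 − -63.620 = 116.501°.
a = sin²(Δφ/2) + cos φ₁ · cos φ₂ · sin²(Δλ/2) = 0.991138.
c = 2·atan2(√a, √(1−a)) = 2.95303 rad → d = 6371·c ≈ 18813.79 km ≈ 10158.63 nmi.

10159 nmi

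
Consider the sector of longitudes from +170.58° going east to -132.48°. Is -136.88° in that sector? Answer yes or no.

Yes

Band width going east from +170.58° to -132.48°: ((-132.48 − 170.58) mod 360) = 56.94°.
Offset of -136.88° east of the west edge: ((-136.88 − 170.58) mod 360) = 52.54°.
52.54° ≤ 56.94° ⇒ inside.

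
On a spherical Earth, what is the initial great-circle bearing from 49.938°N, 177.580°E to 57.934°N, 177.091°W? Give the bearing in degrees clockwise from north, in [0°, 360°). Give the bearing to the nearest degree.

Δλ = -177.091 − 177.580 = -354.671°; wrapped into (−180°, 180°]: 5.329°.
θ = atan2( sin Δλ · cos φ₂ , cos φ₁ · sin φ₂ − sin φ₁ · cos φ₂ · cos Δλ )
  = atan2(0.04931, 0.14086) = 19.292° → normalised to [0°, 360°): 19.292°.

19°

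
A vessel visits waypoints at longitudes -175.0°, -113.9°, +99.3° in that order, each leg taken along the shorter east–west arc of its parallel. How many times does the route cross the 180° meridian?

1

Leg 1: -175.0° → -113.9°, shortest Δλ = 61.1° (east) — does not cross 180°.
Leg 2: -113.9° → +99.3°, shortest Δλ = -146.8° (west) — crosses 180°.
Total crossings: 1.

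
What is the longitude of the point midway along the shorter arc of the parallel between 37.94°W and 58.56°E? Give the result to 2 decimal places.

Signed shortest Δλ from -37.94° to +58.56° is +96.50°.
Midpoint longitude = -37.94° + (+96.50°)/2 = -37.94° + 48.25° = +10.31°.

10.31°E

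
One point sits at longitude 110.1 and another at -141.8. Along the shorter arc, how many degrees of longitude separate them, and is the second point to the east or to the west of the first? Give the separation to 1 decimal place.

Raw difference: -141.8 − 110.1 = -251.9°.
Normalise into (−180°, 180°]: -251.9° + 360° = 108.1°.
Positive ⇒ the second point lies to the east; separation 108.1°.

108.1° east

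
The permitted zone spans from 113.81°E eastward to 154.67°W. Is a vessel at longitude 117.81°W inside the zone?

No

Band width going east from +113.81° to -154.67°: ((-154.67 − 113.81) mod 360) = 91.52°.
Offset of -117.81° east of the west edge: ((-117.81 − 113.81) mod 360) = 128.38°.
128.38° > 91.52° ⇒ outside.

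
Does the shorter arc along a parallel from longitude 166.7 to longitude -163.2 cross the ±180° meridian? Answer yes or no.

Yes

Naïve |-163.2 − 166.7| = 329.9° > 180°, so the shorter arc goes the other way round — across 180°.
Signed shortest Δλ = ((-163.2 − 166.7 + 180) mod 360) − 180 = 30.1°.
Going east by 30.1° from +166.7° passes through 180° before reaching -163.2°.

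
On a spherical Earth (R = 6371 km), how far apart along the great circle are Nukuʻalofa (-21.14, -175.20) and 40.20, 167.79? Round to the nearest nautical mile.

3804 nmi

Δλ = 167.79 − -175.20 = 342.99°; wrapped into (−180°, 180°]: -17.01°.
Δφ = 40.20 − -21.14 = 61.34°.
a = sin²(Δφ/2) + cos φ₁ · cos φ₂ · sin²(Δλ/2) = 0.275777.
c = 2·atan2(√a, √(1−a)) = 1.10577 rad → d = 6371·c ≈ 7044.86 km ≈ 3803.92 nmi.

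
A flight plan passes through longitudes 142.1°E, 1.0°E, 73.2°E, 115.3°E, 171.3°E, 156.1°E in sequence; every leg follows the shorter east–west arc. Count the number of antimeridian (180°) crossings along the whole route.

0

Leg 1: +142.1° → +1.0°, shortest Δλ = -141.1° (west) — does not cross 180°.
Leg 2: +1.0° → +73.2°, shortest Δλ = 72.2° (east) — does not cross 180°.
Leg 3: +73.2° → +115.3°, shortest Δλ = 42.1° (east) — does not cross 180°.
Leg 4: +115.3° → +171.3°, shortest Δλ = 56.0° (east) — does not cross 180°.
Leg 5: +171.3° → +156.1°, shortest Δλ = -15.2° (west) — does not cross 180°.
Total crossings: 0.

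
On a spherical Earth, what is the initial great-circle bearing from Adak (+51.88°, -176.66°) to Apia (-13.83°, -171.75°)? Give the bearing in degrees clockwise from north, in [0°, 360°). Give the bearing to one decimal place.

Δλ = -171.75 − -176.66 = 4.91°.
θ = atan2( sin Δλ · cos φ₂ , cos φ₁ · sin φ₂ − sin φ₁ · cos φ₂ · cos Δλ )
  = atan2(0.08311, -0.90867) = 174.774° → normalised to [0°, 360°): 174.774°.

174.8°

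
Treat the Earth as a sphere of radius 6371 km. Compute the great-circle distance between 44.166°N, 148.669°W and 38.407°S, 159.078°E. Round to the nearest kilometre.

Δλ = 159.078 − -148.669 = 307.747°; wrapped into (−180°, 180°]: -52.253°.
Δφ = -38.407 − 44.166 = -82.573°.
a = sin²(Δφ/2) + cos φ₁ · cos φ₂ · sin²(Δλ/2) = 0.544368.
c = 2·atan2(√a, √(1−a)) = 1.65965 rad → d = 6371·c ≈ 10573.63 km.

10574 km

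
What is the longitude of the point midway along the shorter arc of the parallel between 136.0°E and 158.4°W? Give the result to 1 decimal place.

Signed shortest Δλ from +136.0° to -158.4° is +65.6°.
Midpoint longitude = +136.0° + (+65.6°)/2 = +136.0° + 32.8° = +168.8°.
(The naïve average (+136.0 + -158.4)/2 = -11.2° is on the wrong side of the globe.)

168.8°E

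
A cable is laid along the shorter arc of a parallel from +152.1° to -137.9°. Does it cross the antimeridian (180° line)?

Naïve |-137.9 − 152.1| = 290.0° > 180°, so the shorter arc goes the other way round — across 180°.
Signed shortest Δλ = ((-137.9 − 152.1 + 180) mod 360) − 180 = 70.0°.
Going east by 70.0° from +152.1° passes through 180° before reaching -137.9°.

Yes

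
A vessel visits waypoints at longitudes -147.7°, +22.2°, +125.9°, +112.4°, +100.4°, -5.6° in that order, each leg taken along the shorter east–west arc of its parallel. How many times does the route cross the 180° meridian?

0

Leg 1: -147.7° → +22.2°, shortest Δλ = 169.9° (east) — does not cross 180°.
Leg 2: +22.2° → +125.9°, shortest Δλ = 103.7° (east) — does not cross 180°.
Leg 3: +125.9° → +112.4°, shortest Δλ = -13.5° (west) — does not cross 180°.
Leg 4: +112.4° → +100.4°, shortest Δλ = -12.0° (west) — does not cross 180°.
Leg 5: +100.4° → -5.6°, shortest Δλ = -106.0° (west) — does not cross 180°.
Total crossings: 0.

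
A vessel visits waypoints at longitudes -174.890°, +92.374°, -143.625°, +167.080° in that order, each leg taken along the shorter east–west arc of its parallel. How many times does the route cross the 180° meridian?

Leg 1: -174.890° → +92.374°, shortest Δλ = -92.736° (west) — crosses 180°.
Leg 2: +92.374° → -143.625°, shortest Δλ = 124.001° (east) — crosses 180°.
Leg 3: -143.625° → +167.080°, shortest Δλ = -49.295° (west) — crosses 180°.
Total crossings: 3.

3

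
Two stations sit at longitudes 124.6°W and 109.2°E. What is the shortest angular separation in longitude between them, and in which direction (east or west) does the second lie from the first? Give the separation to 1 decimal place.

Raw difference: 109.2 − -124.6 = 233.8°.
Normalise into (−180°, 180°]: 233.8° − 360° = -126.2°.
Negative ⇒ the second point lies to the west; separation 126.2°.

126.2° west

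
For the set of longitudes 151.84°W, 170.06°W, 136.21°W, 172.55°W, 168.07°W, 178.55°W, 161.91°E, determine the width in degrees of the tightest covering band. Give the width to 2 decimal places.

61.88°

Sort the longitudes: -178.55°, -172.55°, -170.06°, -168.07°, -151.84°, -136.21°, +161.91°.
Eastward gaps between consecutive values (wrapping around): 6.00°, 2.49°, 1.99°, 16.23°, 15.63°, 298.12°, 19.54°.
Largest gap = 298.12° ⇒ minimal covering band is its complement: 360° − 298.12° = 61.88°.
Band runs from +161.91° eastward to -136.21°, crossing the antimeridian.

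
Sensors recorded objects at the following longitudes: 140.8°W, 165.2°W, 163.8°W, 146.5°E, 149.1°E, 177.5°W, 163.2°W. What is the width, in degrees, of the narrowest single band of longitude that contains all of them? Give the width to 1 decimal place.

72.7°

Sort the longitudes: -177.5°, -165.2°, -163.8°, -163.2°, -140.8°, +146.5°, +149.1°.
Eastward gaps between consecutive values (wrapping around): 12.3°, 1.4°, 0.6°, 22.4°, 287.3°, 2.6°, 33.4°.
Largest gap = 287.3° ⇒ minimal covering band is its complement: 360° − 287.3° = 72.7°.
Band runs from +146.5° eastward to -140.8°, crossing the antimeridian.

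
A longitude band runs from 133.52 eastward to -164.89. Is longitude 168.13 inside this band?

Band width going east from +133.52° to -164.89°: ((-164.89 − 133.52) mod 360) = 61.59°.
Offset of +168.13° east of the west edge: ((168.13 − 133.52) mod 360) = 34.61°.
34.61° ≤ 61.59° ⇒ inside.

Yes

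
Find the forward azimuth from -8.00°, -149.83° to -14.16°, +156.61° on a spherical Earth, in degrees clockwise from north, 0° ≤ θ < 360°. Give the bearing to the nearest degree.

Δλ = 156.61 − -149.83 = 306.44°; wrapped into (−180°, 180°]: -53.56°.
θ = atan2( sin Δλ · cos φ₂ , cos φ₁ · sin φ₂ − sin φ₁ · cos φ₂ · cos Δλ )
  = atan2(-0.78004, -0.16210) = -101.739° → normalised to [0°, 360°): 258.261°.

258°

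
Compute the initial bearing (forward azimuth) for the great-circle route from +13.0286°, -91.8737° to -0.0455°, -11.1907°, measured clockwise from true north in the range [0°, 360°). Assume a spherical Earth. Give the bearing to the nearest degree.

92°

Δλ = -11.1907 − -91.8737 = 80.6830°.
θ = atan2( sin Δλ · cos φ₂ , cos φ₁ · sin φ₂ − sin φ₁ · cos φ₂ · cos Δλ )
  = atan2(0.98681, -0.03727) = 92.163° → normalised to [0°, 360°): 92.163°.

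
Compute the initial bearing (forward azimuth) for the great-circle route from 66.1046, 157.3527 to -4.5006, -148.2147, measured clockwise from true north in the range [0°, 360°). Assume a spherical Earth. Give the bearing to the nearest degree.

Δλ = -148.2147 − 157.3527 = -305.5674°; wrapped into (−180°, 180°]: 54.4326°.
θ = atan2( sin Δλ · cos φ₂ , cos φ₁ · sin φ₂ − sin φ₁ · cos φ₂ · cos Δλ )
  = atan2(0.81092, -0.56195) = 124.721° → normalised to [0°, 360°): 124.721°.

125°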